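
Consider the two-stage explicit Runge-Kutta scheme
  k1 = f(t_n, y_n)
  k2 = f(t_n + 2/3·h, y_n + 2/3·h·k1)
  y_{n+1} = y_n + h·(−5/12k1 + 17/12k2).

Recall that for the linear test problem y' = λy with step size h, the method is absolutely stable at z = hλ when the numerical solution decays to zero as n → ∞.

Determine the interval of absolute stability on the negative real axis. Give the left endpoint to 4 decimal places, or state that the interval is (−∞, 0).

Test eqn y'=λy, z=hλ:
  k1=λy_n ⇒ h·k1=z·y_n;  k2=λ(1+2/3z)y_n ⇒ h·k2=z(1+2/3z)y_n
  y_{n+1}/y_n = 1 − 5/12z + 17/12z(1+2/3z) = 1 + z + 17/18z²
  so R(z) = 1 + z + 17/18z².

Need |R(x)|<1, x<0.
x=-1.33: |R|=1.3406
R=1: x+17/18x²=0 ⇒ x=−18/17=-1.0588; min R=1−1/(4·17/18)=0.7353>−1
Confirm numerically:
  x=-0.889: |R|=0.85741 <1
  x=-0.820: |R|=0.81504 <1
  x=-0.494: |R|=0.73648 <1
  x=-1.640: |R|=1.90018 >1
  x=-1.502: |R|=1.62867 >1
  x=-1.474: |R|=1.57797 >1
Interval (-1.0588, 0).

(-1.0588, 0).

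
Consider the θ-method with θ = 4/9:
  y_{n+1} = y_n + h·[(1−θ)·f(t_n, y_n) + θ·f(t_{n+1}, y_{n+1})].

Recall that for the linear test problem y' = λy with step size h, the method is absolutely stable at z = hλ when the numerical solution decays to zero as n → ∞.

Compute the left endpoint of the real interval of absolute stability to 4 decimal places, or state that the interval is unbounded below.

z* = -18.0000.

Test eqn y'=λy, z=hλ:
  y_{n+1} = y_n + z·[5/9·y_n + 4/9·y_{n+1}] ⇒ (1 − 4/9z)y_{n+1} = (1 + 5/9z)y_n
  ⇒ R(z) = (1 + 5/9z)/(1 − 4/9z).

Boundary: |R(x)|=1, x<0.
x=-0.89: |R|=0.3623
R=−1: 1+5/9x = −1+4/9x ⇒ -1/9x=2 ⇒ x=2/(-1/9)=-18.0000
Confirm numerically:
  x=-16.693: |R|=0.98275 <1
  x=-11.442: |R|=0.88026 <1
  x=-8.345: |R|=0.77218 <1
  x=-7.797: |R|=0.74612 <1
  x=-18.512: |R|=1.00617 >1
  x=-18.155: |R|=1.00190 >1
Interval (-18.0000, 0).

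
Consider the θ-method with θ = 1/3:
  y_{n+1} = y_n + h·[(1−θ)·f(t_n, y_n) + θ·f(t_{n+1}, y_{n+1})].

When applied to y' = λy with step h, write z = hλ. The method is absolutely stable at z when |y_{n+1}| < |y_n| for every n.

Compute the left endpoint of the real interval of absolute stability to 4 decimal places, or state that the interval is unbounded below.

left endpoint -6.0000.

Set f=λy, z=hλ:
  y_{n+1} = y_n + z·[2/3·y_n + 1/3·y_{n+1}] ⇒ (1 − 1/3z)y_{n+1} = (1 + 2/3z)y_n
  so R(z) = (1 + 2/3z)/(1 − 1/3z).

Find x<0 with |R(x)|<1.
x=-0.56: |R|=0.5281
R=−1: 1+2/3x = −1+1/3x ⇒ -1/3x=2 ⇒ x=2/(-1/3)=-6.0000
Confirm numerically:
  x=-5.337: |R|=0.92047 <1
  x=-4.464: |R|=0.79421 <1
  x=-4.130: |R|=0.73773 <1
  x=-3.266: |R|=0.56368 <1
  x=-6.497: |R|=1.05233 >1
  x=-6.383: |R|=1.04082 >1
Interval (-6.0000, 0).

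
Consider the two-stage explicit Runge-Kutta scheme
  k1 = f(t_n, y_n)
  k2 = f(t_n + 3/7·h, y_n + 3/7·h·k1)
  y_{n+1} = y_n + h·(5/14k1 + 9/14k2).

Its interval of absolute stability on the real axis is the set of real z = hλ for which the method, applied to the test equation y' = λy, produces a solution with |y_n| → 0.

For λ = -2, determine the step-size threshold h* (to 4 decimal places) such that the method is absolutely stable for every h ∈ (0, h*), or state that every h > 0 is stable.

(-3.6296,0); λ=-2 ⇒ h* = (98/27)/2 = 1.8148.

Set f=λy, z=hλ:
  k1=λy_n ⇒ h·k1=z·y_n;  k2=λ(1+3/7z)y_n ⇒ h·k2=z(1+3/7z)y_n
  y_{n+1}/y_n = 1 + 5/14z + 9/14z(1+3/7z) = 1 + z + 27/98z²
  Hence R(z) = 1 + z + 27/98z².

Find x<0 with |R(x)|<1.
x=-0.81: |R|=0.3708
R=1: x+27/98x²=0 ⇒ x=−98/27=-3.6296; min R=1−1/(4·27/98)=0.0926>−1
Confirm numerically:
  x=-3.350: |R|=0.74191 <1
  x=-3.090: |R|=0.54060 <1
  x=-2.318: |R|=0.16235 <1
  x=-3.909: |R|=1.30087 >1
  x=-3.658: |R|=1.02859 >1
So |R|<1 on (-3.6296, 0).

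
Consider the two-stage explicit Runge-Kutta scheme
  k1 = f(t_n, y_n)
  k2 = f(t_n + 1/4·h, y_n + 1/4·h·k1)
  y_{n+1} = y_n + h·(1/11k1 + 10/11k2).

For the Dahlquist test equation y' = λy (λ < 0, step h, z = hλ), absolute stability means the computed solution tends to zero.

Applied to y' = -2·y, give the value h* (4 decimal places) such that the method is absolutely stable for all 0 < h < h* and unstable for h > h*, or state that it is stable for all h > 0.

Test eqn y'=λy, z=hλ:
  k1=λy_n ⇒ h·k1=z·y_n;  k2=λ(1+1/4z)y_n ⇒ h·k2=z(1+1/4z)y_n
  y_{n+1}/y_n = 1 + 1/11z + 10/11z(1+1/4z) = 1 + z + 5/22z²
  so R(z) = 1 + z + 5/22z².

Boundary: |R(x)|=1, x<0.
x=-1.51: |R|=0.0082
R=1: x+5/22x²=0 ⇒ x=−22/5=-4.4000; min R=1−1/(4·5/22)=-0.1000>−1
Confirm numerically:
  x=-3.608: |R|=0.35056 <1
  x=-2.983: |R|=0.03934 <1
  x=-2.599: |R|=0.06382 <1
  x=-2.388: |R|=0.09197 <1
  x=-4.850: |R|=1.49602 >1
  x=-4.698: |R|=1.31818 >1
  x=-4.615: |R|=1.22551 >1
Stable set (-4.4000, 0).

(-4.4000,0); λ=-2 ⇒ h* = (22/5)/2 = 2.2000.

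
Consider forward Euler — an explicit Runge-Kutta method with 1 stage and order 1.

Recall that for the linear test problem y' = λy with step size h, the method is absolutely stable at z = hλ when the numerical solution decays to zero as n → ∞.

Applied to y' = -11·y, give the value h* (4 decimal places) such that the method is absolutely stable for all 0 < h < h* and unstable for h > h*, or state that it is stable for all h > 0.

(-2.0000,0); λ=-11 ⇒ h* = 0.1818.

With y'=λy (z=hλ):
  order 1, 1-stage ⇒ R(z)=1+z
  (e.g. R(-0.74)=0.26000, |R|=0.26000)

Find x<0 with |R(x)|<1.
x=-0.74: |R|=0.2600
|R(-1.95)|=0.9500 |R(-1.59)|=0.5900 |R(-0.71)|=0.2900
Bisect:
  x_lo=-2.7744 |R|=1.7744  x_hi=-0.1958 |R|=0.8042
  mid=-1.48514 |R|=0.48514 →hi
  mid=-2.12979 |R|=1.12979 →lo
  mid=-1.80747 |R|=0.80747 →hi
  mid=-1.96863 |R|=0.96863 →hi
  mid=-2.04921 |R|=1.04921 →lo
  mid=-2.00892 |R|=1.00892 →lo
  mid=-1.98878 |R|=0.98878 →hi
  mid=-1.99885 |R|=0.99885 →hi
  mid=-2.00388 |R|=1.00388 →lo
  ...
  [-2.00011,-1.99995] ⇒ x*=-2.0000
So |R|<1 on (-2.0000, 0).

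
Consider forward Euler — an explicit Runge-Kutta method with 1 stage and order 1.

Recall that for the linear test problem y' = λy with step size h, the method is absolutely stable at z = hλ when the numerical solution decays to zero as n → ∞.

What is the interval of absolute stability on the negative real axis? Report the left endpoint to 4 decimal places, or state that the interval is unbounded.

(-2.0000, 0).

Test eqn y'=λy, z=hλ:
  order 1, 1-stage ⇒ R(z)=1+z
  (e.g. R(-1.78)=-0.78000, |R|=0.78000)

Need |R(x)|<1, x<0.
x=-1.78: |R|=0.7800
|R(-1.66)|=0.6600 |R(-1.4)|=0.4000 |R(-1.24)|=0.2400
Bisect:
  x_lo=-2.3503 |R|=1.3503  x_hi=-0.0801 |R|=0.9199
  mid=-1.21519 |R|=0.21519 →hi
  mid=-1.78276 |R|=0.78276 →hi
  mid=-2.06654 |R|=1.06654 →lo
  mid=-1.92465 |R|=0.92465 →hi
  mid=-1.99560 |R|=0.99560 →hi
  mid=-2.03107 |R|=1.03107 →lo
  mid=-2.01333 |R|=1.01333 →lo
  mid=-2.00446 |R|=1.00446 →lo
  mid=-2.00003 |R|=1.00003 →lo
  mid=-1.99781 |R|=0.99781 →hi
  ...
  [-2.00003,-1.99989] ⇒ x*=-2.0000
So |R|<1 on (-2.0000, 0).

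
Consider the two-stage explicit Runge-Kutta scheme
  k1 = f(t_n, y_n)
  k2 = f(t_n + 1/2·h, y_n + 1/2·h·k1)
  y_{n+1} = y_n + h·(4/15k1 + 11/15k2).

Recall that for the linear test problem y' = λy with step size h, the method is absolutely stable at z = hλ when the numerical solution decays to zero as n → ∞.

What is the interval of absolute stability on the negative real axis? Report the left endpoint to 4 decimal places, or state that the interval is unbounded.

Test eqn y'=λy, z=hλ:
  k1=λy_n ⇒ h·k1=z·y_n;  k2=λ(1+1/2z)y_n ⇒ h·k2=z(1+1/2z)y_n
  y_{n+1}/y_n = 1 + 4/15z + 11/15z(1+1/2z) = 1 + z + 11/30z²
  so R(z) = 1 + z + 11/30z².

Find x<0 with |R(x)|<1.
x=-1.68: |R|=0.3549
R=1: x+11/30x²=0 ⇒ x=−30/11=-2.7273; min R=1−1/(4·11/30)=0.3182>−1
Confirm numerically:
  x=-2.277: |R|=0.62407 <1
  x=-2.261: |R|=0.61344 <1
  x=-2.009: |R|=0.47090 <1
  x=-1.233: |R|=0.32444 <1
  x=-3.009: |R|=1.31083 >1
  x=-2.950: |R|=1.24092 >1
Stable set (-2.7273, 0).

(-2.7273, 0).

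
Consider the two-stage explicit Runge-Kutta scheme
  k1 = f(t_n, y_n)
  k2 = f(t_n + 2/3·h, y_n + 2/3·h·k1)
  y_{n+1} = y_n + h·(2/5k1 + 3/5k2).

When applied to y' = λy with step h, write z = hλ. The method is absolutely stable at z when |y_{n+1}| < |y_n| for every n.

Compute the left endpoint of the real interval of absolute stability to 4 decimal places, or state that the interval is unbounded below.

left endpoint -2.5000.

With y'=λy (z=hλ):
  k1=λy_n ⇒ h·k1=z·y_n;  k2=λ(1+2/3z)y_n ⇒ h·k2=z(1+2/3z)y_n
  y_{n+1}/y_n = 1 + 2/5z + 3/5z(1+2/3z) = 1 + z + 2/5z²
  R(z) = 1 + z + 2/5z².

Find x<0 with |R(x)|<1.
x=-0.88: |R|=0.4298
R=1: x+2/5x²=0 ⇒ x=−5/2=-2.5000; min R=1−1/(4·2/5)=0.3750>−1
Confirm numerically:
  x=-2.235: |R|=0.76309 <1
  x=-2.060: |R|=0.63744 <1
  x=-1.177: |R|=0.37713 <1
  x=-3.030: |R|=1.64236 >1
  x=-3.029: |R|=1.64094 >1
  x=-2.685: |R|=1.19869 >1
Stable set (-2.5000, 0).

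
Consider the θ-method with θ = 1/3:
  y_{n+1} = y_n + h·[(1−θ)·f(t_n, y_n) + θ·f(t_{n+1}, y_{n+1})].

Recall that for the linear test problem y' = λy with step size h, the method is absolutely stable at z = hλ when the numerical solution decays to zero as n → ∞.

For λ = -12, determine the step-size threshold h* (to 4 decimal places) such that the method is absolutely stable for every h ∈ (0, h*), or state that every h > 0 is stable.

Test eqn y'=λy, z=hλ:
  y_{n+1} = y_n + z·[2/3·y_n + 1/3·y_{n+1}] ⇒ (1 − 1/3z)y_{n+1} = (1 + 2/3z)y_n
  so R(z) = (1 + 2/3z)/(1 − 1/3z).

Solve |R(x)|<1 on ℝ⁻.
x=-0.33: |R|=0.7027
R=−1: 1+2/3x = −1+1/3x ⇒ -1/3x=2 ⇒ x=2/(-1/3)=-6.0000
Confirm numerically:
  x=-5.285: |R|=0.91370 <1
  x=-4.922: |R|=0.86392 <1
  x=-2.772: |R|=0.44075 <1
  x=-2.654: |R|=0.40821 <1
  x=-6.495: |R|=1.05213 >1
  x=-6.306: |R|=1.03288 >1
  x=-6.163: |R|=1.01779 >1
Stable set (-6.0000, 0).

(-6.0000,0); λ=-12 ⇒ h* = (6)/12 = 0.5000.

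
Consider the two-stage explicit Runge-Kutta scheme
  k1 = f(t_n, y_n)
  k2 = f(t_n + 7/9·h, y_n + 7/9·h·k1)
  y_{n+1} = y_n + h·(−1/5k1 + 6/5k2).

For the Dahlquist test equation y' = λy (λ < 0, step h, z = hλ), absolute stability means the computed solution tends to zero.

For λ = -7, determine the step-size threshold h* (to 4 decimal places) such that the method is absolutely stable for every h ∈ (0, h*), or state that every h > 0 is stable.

On y'=λy, z=hλ:
  k1=λy_n ⇒ h·k1=z·y_n;  k2=λ(1+7/9z)y_n ⇒ h·k2=z(1+7/9z)y_n
  y_{n+1}/y_n = 1 − 1/5z + 6/5z(1+7/9z) = 1 + z + 14/15z²
  Hence R(z) = 1 + z + 14/15z².

Need |R(x)|<1, x<0.
x=-0.93: |R|=0.8772
R=1: x+14/15x²=0 ⇒ x=−15/14=-1.0714; min R=1−1/(4·14/15)=0.7321>−1
Confirm numerically:
  x=-0.705: |R|=0.75889 <1
  x=-0.669: |R|=0.74872 <1
  x=-0.523: |R|=0.73229 <1
  x=-1.540: |R|=1.67349 >1
  x=-1.378: |R|=1.39429 >1
  x=-1.246: |R|=1.20301 >1
Interval (-1.0714, 0).

(-1.0714,0); λ=-7 ⇒ h* = (15/14)/7 = 0.1531.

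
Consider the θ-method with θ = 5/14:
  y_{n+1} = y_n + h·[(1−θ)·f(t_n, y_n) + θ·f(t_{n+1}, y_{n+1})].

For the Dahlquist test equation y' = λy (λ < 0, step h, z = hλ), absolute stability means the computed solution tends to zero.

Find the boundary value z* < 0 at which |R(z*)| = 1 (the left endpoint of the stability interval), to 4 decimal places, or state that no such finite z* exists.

z* = -7.0000.

On y'=λy, z=hλ:
  y_{n+1} = y_n + z·[9/14·y_n + 5/14·y_{n+1}] ⇒ (1 − 5/14z)y_{n+1} = (1 + 9/14z)y_n
  R(z) = (1 + 9/14z)/(1 − 5/14z).

Find x<0 with |R(x)|<1.
x=-0.56: |R|=0.5333
R=−1: 1+9/14x = −1+5/14x ⇒ -2/7x=2 ⇒ x=2/(-2/7)=-7.0000
Confirm numerically:
  x=-5.323: |R|=0.83484 <1
  x=-5.180: |R|=0.81754 <1
  x=-3.881: |R|=0.62652 <1
  x=-7.564: |R|=1.04354 >1
  x=-7.294: |R|=1.02330 >1
So |R|<1 on (-7.0000, 0).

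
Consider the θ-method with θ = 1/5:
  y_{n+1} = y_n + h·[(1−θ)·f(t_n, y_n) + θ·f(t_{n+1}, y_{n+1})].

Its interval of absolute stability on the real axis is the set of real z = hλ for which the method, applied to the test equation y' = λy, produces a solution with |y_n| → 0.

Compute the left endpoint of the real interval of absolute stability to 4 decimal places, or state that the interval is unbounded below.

z* = -3.3333.

Set f=λy, z=hλ:
  y_{n+1} = y_n + z·[4/5·y_n + 1/5·y_{n+1}] ⇒ (1 − 1/5z)y_{n+1} = (1 + 4/5z)y_n
  Hence R(z) = (1 + 4/5z)/(1 − 1/5z).

Find x<0 with |R(x)|<1.
x=-0.48: |R|=0.5620
R=−1: 1+4/5x = −1+1/5x ⇒ -3/5x=2 ⇒ x=2/(-3/5)=-3.3333
Confirm numerically:
  x=-2.791: |R|=0.79117 <1
  x=-2.201: |R|=0.52826 <1
  x=-1.607: |R|=0.21613 <1
  x=-3.693: |R|=1.12412 >1
  x=-3.661: |R|=1.11350 >1
So |R|<1 on (-3.3333, 0).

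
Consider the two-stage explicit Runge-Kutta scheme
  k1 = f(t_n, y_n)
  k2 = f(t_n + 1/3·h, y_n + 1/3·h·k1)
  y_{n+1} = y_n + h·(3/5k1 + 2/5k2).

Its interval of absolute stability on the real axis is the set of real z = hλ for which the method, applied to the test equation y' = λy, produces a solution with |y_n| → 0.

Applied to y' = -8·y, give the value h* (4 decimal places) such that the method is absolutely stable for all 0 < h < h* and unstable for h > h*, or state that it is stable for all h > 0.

(-7.5000,0); λ=-8 ⇒ h* = (15/2)/8 = 0.9375.

With y'=λy (z=hλ):
  k1=λy_n ⇒ h·k1=z·y_n;  k2=λ(1+1/3z)y_n ⇒ h·k2=z(1+1/3z)y_n
  y_{n+1}/y_n = 1 + 3/5z + 2/5z(1+1/3z) = 1 + z + 2/15z²
  Hence R(z) = 1 + z + 2/15z².

Solve |R(x)|<1 on ℝ⁻.
x=-1.65: |R|=0.2870
R=1: x+2/15x²=0 ⇒ x=−15/2=-7.5000; min R=1−1/(4·2/15)=-0.8750>−1
Confirm numerically:
  x=-6.272: |R|=0.02694 <1
  x=-5.377: |R|=0.52205 <1
  x=-3.950: |R|=0.86967 <1
  x=-3.227: |R|=0.83853 <1
  x=-7.961: |R|=1.48934 >1
  x=-7.716: |R|=1.22222 >1
Interval (-7.5000, 0).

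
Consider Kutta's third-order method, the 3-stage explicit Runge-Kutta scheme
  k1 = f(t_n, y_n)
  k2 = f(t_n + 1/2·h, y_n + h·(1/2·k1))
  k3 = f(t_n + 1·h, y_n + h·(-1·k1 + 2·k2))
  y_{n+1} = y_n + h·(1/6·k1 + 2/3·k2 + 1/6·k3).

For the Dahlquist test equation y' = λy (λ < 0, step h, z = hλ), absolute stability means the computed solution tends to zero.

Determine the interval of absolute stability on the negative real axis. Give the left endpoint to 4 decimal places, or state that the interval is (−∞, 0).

(-2.5127, 0).

With y'=λy (z=hλ):
  order 3, 3-stage ⇒ R(z)=1+z+z^2/2+z^3/6
  (e.g. R(-0.93)=0.36839, |R|=0.36839)

Solve |R(x)|<1 on ℝ⁻.
x=-0.93: |R|=0.3684
|R(-2.11)|=0.4496 |R(-0.94)|=0.3634 |R(-0.67)|=0.5043
Bisect:
  x_lo=-3.1444 |R|=2.3822  x_hi=-0.0951 |R|=0.9093
  mid=-1.61974 |R|=0.01621 →hi
  mid=-2.38205 |R|=0.79766 →hi
  mid=-2.76321 |R|=1.46187 →lo
  mid=-2.57263 |R|=1.10121 →lo
  mid=-2.47734 |R|=0.94273 →hi
  mid=-2.52498 |R|=1.02024 →lo
  mid=-2.50116 |R|=0.98105 →hi
  mid=-2.51307 |R|=1.00054 →lo
  mid=-2.50712 |R|=0.99077 →hi
  ...
  [-2.51289,-2.51270] ⇒ x*=-2.5127
Interval (-2.5127, 0).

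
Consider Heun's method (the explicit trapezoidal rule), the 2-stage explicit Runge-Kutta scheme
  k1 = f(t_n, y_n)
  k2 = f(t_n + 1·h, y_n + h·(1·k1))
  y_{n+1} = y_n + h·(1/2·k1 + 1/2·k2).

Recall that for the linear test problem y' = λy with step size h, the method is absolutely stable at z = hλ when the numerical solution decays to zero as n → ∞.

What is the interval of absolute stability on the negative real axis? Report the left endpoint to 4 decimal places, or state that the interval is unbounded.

Set f=λy, z=hλ:
  order 2, 2-stage ⇒ R(z)=1+z+z^2/2
  (e.g. R(-0.38)=0.69220, |R|=0.69220)

Solve |R(x)|<1 on ℝ⁻.
x=-0.38: |R|=0.6922
|R(-1.42)|=0.5882 |R(-1.27)|=0.5364 |R(-1.24)|=0.5288
Bisect:
  x_lo=-2.8651 |R|=2.2392  x_hi=-0.1702 |R|=0.8443
  mid=-1.51761 |R|=0.63396 →hi
  mid=-2.19134 |R|=1.20965 →lo
  mid=-1.85448 |R|=0.86507 →hi
  mid=-2.02291 |R|=1.02317 →lo
  mid=-1.93869 |R|=0.94057 →hi
  mid=-1.98080 |R|=0.98099 →hi
  mid=-2.00185 |R|=1.00186 →lo
  mid=-1.99133 |R|=0.99137 →hi
  mid=-1.99659 |R|=0.99660 →hi
  mid=-1.99922 |R|=0.99922 →hi
  ...
  [-2.00005,-1.99988] ⇒ x*=-2.0000
So |R|<1 on (-2.0000, 0).

(-2.0000, 0).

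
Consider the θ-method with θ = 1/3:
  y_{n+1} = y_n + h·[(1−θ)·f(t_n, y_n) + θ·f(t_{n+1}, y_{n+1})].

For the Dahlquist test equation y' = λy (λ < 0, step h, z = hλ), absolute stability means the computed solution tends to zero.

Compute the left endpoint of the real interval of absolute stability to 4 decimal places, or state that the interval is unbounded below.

On y'=λy, z=hλ:
  y_{n+1} = y_n + z·[2/3·y_n + 1/3·y_{n+1}] ⇒ (1 − 1/3z)y_{n+1} = (1 + 2/3z)y_n
  ⇒ R(z) = (1 + 2/3z)/(1 − 1/3z).

Find x<0 with |R(x)|<1.
x=-0.75: |R|=0.4000
R=−1: 1+2/3x = −1+1/3x ⇒ -1/3x=2 ⇒ x=2/(-1/3)=-6.0000
Confirm numerically:
  x=-5.701: |R|=0.96564 <1
  x=-5.259: |R|=0.91028 <1
  x=-5.200: |R|=0.90244 <1
  x=-2.657: |R|=0.40905 <1
  x=-6.503: |R|=1.05293 >1
  x=-6.296: |R|=1.03184 >1
Stable set (-6.0000, 0).

left endpoint -6.0000.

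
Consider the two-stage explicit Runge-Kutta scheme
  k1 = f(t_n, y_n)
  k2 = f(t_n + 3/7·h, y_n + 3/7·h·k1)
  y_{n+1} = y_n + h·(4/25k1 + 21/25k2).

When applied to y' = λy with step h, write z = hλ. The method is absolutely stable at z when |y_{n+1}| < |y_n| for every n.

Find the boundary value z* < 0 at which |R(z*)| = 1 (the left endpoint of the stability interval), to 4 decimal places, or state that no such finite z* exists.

On y'=λy, z=hλ:
  k1=λy_n ⇒ h·k1=z·y_n;  k2=λ(1+3/7z)y_n ⇒ h·k2=z(1+3/7z)y_n
  y_{n+1}/y_n = 1 + 4/25z + 21/25z(1+3/7z) = 1 + z + 9/25z²
  Hence R(z) = 1 + z + 9/25z².

Find x<0 with |R(x)|<1.
x=-1.19: |R|=0.3198
R=1: x+9/25x²=0 ⇒ x=−25/9=-2.7778; min R=1−1/(4·9/25)=0.3056>−1
Confirm numerically:
  x=-2.248: |R|=0.57126 <1
  x=-1.900: |R|=0.39960 <1
  x=-1.558: |R|=0.31585 <1
  x=-3.317: |R|=1.64390 >1
  x=-3.156: |R|=1.42972 >1
  x=-2.842: |R|=1.06571 >1
Stable set (-2.7778, 0).

left endpoint -2.7778.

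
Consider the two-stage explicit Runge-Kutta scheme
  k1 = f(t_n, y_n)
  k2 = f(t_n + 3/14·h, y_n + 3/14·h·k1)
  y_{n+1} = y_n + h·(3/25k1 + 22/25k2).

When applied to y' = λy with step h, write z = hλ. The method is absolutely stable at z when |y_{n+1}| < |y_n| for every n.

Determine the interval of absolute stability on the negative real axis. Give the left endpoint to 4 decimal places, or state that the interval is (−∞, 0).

z∈(-5.3030,0).

With y'=λy (z=hλ):
  k1=λy_n ⇒ h·k1=z·y_n;  k2=λ(1+3/14z)y_n ⇒ h·k2=z(1+3/14z)y_n
  y_{n+1}/y_n = 1 + 3/25z + 22/25z(1+3/14z) = 1 + z + 33/175z²
  Hence R(z) = 1 + z + 33/175z².

Solve |R(x)|<1 on ℝ⁻.
x=-0.64: |R|=0.4372
R=1: x+33/175x²=0 ⇒ x=−175/33=-5.3030; min R=1−1/(4·33/175)=-0.3258>−1
Confirm numerically:
  x=-5.099: |R|=0.80382 <1
  x=-3.682: |R|=0.12551 <1
  x=-2.759: |R|=0.32358 <1
  x=-2.494: |R|=0.32108 <1
  x=-5.483: |R|=1.18608 >1
  x=-5.353: |R|=1.05044 >1
Interval (-5.3030, 0).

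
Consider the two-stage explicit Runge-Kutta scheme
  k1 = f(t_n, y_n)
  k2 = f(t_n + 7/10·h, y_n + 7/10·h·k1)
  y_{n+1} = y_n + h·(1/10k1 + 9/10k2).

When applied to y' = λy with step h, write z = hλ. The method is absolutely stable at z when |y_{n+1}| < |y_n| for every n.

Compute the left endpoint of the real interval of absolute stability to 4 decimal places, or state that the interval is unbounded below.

Set f=λy, z=hλ:
  k1=λy_n ⇒ h·k1=z·y_n;  k2=λ(1+7/10z)y_n ⇒ h·k2=z(1+7/10z)y_n
  y_{n+1}/y_n = 1 + 1/10z + 9/10z(1+7/10z) = 1 + z + 63/100z²
  ⇒ R(z) = 1 + z + 63/100z².

Need |R(x)|<1, x<0.
x=-1.71: |R|=1.1322
R=1: x+63/100x²=0 ⇒ x=−100/63=-1.5873; min R=1−1/(4·63/100)=0.6032>−1
Confirm numerically:
  x=-1.555: |R|=0.96836 <1
  x=-0.975: |R|=0.62389 <1
  x=-0.744: |R|=0.60473 <1
  x=-0.641: |R|=0.61786 <1
  x=-2.026: |R|=1.55995 >1
  x=-1.666: |R|=1.08260 >1
Stable set (-1.5873, 0).

left endpoint -1.5873.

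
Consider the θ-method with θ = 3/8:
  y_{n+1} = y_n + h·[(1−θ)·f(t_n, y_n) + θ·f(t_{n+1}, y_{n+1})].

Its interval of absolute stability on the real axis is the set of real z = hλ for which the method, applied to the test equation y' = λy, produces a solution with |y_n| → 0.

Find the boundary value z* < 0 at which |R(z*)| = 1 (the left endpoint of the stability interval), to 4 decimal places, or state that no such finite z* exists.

z* = -8.0000.

On y'=λy, z=hλ:
  y_{n+1} = y_n + z·[5/8·y_n + 3/8·y_{n+1}] ⇒ (1 − 3/8z)y_{n+1} = (1 + 5/8z)y_n
  so R(z) = (1 + 5/8z)/(1 − 3/8z).

Boundary: |R(x)|=1, x<0.
x=-1.15: |R|=0.1965
R=−1: 1+5/8x = −1+3/8x ⇒ -1/4x=2 ⇒ x=2/(-1/4)=-8.0000
Confirm numerically:
  x=-5.036: |R|=0.74347 <1
  x=-4.261: |R|=0.64019 <1
  x=-3.218: |R|=0.45825 <1
  x=-8.193: |R|=1.01185 >1
  x=-8.172: |R|=1.01058 >1
Stable set (-8.0000, 0).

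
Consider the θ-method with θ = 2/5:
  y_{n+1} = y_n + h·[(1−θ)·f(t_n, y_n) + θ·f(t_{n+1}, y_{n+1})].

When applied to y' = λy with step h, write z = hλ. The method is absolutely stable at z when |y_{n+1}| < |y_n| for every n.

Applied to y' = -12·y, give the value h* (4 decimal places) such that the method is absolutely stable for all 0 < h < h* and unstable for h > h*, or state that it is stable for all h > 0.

Set f=λy, z=hλ:
  y_{n+1} = y_n + z·[3/5·y_n + 2/5·y_{n+1}] ⇒ (1 − 2/5z)y_{n+1} = (1 + 3/5z)y_n
  so R(z) = (1 + 3/5z)/(1 − 2/5z).

Need |R(x)|<1, x<0.
x=-0.75: |R|=0.4231
R=−1: 1+3/5x = −1+2/5x ⇒ -1/5x=2 ⇒ x=2/(-1/5)=-10.0000
Confirm numerically:
  x=-8.877: |R|=0.95065 <1
  x=-6.176: |R|=0.77962 <1
  x=-5.461: |R|=0.71492 <1
  x=-4.247: |R|=0.57366 <1
  x=-10.378: |R|=1.01468 >1
  x=-10.270: |R|=1.01057 >1
  x=-10.188: |R|=1.00741 >1
Interval (-10.0000, 0).

(-10.0000,0); λ=-12 ⇒ h* = (10)/12 = 0.8333.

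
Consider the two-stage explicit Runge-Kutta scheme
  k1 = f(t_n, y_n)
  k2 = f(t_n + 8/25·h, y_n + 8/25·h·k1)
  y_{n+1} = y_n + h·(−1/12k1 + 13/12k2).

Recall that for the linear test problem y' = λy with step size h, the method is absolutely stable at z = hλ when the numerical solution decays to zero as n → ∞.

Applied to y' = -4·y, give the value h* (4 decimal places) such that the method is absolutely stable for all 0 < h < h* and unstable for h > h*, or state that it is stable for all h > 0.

Set f=λy, z=hλ:
  k1=λy_n ⇒ h·k1=z·y_n;  k2=λ(1+8/25z)y_n ⇒ h·k2=z(1+8/25z)y_n
  y_{n+1}/y_n = 1 − 1/12z + 13/12z(1+8/25z) = 1 + z + 26/75z²
  ⇒ R(z) = 1 + z + 26/75z².

Boundary: |R(x)|=1, x<0.
x=-1.39: |R|=0.2798
R=1: x+26/75x²=0 ⇒ x=−75/26=-2.8846; min R=1−1/(4·26/75)=0.2788>−1
Confirm numerically:
  x=-2.851: |R|=0.96678 <1
  x=-1.956: |R|=0.37032 <1
  x=-1.856: |R|=0.33818 <1
  x=-1.698: |R|=0.30151 <1
  x=-3.203: |R|=1.35353 >1
  x=-3.106: |R|=1.23838 >1
  x=-3.105: |R|=1.23722 >1
So |R|<1 on (-2.8846, 0).

(-2.8846,0); λ=-4 ⇒ h* = (75/26)/4 = 0.7212.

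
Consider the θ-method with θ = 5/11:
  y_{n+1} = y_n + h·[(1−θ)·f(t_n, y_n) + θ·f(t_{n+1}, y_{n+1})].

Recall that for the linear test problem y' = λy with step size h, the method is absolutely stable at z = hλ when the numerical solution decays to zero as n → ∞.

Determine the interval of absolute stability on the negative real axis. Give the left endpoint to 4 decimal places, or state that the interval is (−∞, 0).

(-22.0000, 0).

With y'=λy (z=hλ):
  y_{n+1} = y_n + z·[6/11·y_n + 5/11·y_{n+1}] ⇒ (1 − 5/11z)y_{n+1} = (1 + 6/11z)y_n
  so R(z) = (1 + 6/11z)/(1 − 5/11z).

Boundary: |R(x)|=1, x<0.
x=-0.43: |R|=0.6403
R=−1: 1+6/11x = −1+5/11x ⇒ -1/11x=2 ⇒ x=2/(-1/11)=-22.0000
Confirm numerically:
  x=-21.439: |R|=0.99525 <1
  x=-18.162: |R|=0.96230 <1
  x=-16.108: |R|=0.93563 <1
  x=-13.754: |R|=0.89663 <1
  x=-22.505: |R|=1.00409 >1
  x=-22.370: |R|=1.00301 >1
So |R|<1 on (-22.0000, 0).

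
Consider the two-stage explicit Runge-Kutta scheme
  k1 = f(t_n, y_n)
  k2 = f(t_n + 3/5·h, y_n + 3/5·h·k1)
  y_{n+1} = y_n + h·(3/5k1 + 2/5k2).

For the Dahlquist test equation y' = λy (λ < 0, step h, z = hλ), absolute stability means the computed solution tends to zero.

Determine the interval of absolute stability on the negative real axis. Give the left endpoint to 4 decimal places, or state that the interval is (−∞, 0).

Test eqn y'=λy, z=hλ:
  k1=λy_n ⇒ h·k1=z·y_n;  k2=λ(1+3/5z)y_n ⇒ h·k2=z(1+3/5z)y_n
  y_{n+1}/y_n = 1 + 3/5z + 2/5z(1+3/5z) = 1 + z + 6/25z²
  R(z) = 1 + z + 6/25z².

Find x<0 with |R(x)|<1.
x=-1.5: |R|=0.0400
R=1: x+6/25x²=0 ⇒ x=−25/6=-4.1667; min R=1−1/(4·6/25)=-0.0417>−1
Confirm numerically:
  x=-3.838: |R|=0.69726 <1
  x=-3.546: |R|=0.47179 <1
  x=-3.458: |R|=0.41186 <1
  x=-4.335: |R|=1.17513 >1
  x=-4.264: |R|=1.09961 >1
  x=-4.237: |R|=1.07152 >1
Interval (-4.1667, 0).

(-4.1667, 0).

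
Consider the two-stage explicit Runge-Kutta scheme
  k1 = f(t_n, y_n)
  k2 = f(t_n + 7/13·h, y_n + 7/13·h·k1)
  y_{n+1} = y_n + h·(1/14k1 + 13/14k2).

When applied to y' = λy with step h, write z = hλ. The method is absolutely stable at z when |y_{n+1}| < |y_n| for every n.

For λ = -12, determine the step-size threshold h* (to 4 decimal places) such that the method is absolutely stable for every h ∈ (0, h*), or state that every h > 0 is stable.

With y'=λy (z=hλ):
  k1=λy_n ⇒ h·k1=z·y_n;  k2=λ(1+7/13z)y_n ⇒ h·k2=z(1+7/13z)y_n
  y_{n+1}/y_n = 1 + 1/14z + 13/14z(1+7/13z) = 1 + z + 1/2z²
  so R(z) = 1 + z + 1/2z².

Solve |R(x)|<1 on ℝ⁻.
x=-0.72: |R|=0.5392
R=1: x+1/2x²=0 ⇒ x=−2=-2.0000; min R=1−1/(4·1/2)=0.5000>−1
Confirm numerically:
  x=-1.953: |R|=0.95410 <1
  x=-1.546: |R|=0.64906 <1
  x=-1.397: |R|=0.57880 <1
  x=-0.955: |R|=0.50101 <1
  x=-2.296: |R|=1.33981 >1
  x=-2.202: |R|=1.22240 >1
So |R|<1 on (-2.0000, 0).

(-2.0000,0); λ=-12 ⇒ h* = (2)/12 = 0.1667.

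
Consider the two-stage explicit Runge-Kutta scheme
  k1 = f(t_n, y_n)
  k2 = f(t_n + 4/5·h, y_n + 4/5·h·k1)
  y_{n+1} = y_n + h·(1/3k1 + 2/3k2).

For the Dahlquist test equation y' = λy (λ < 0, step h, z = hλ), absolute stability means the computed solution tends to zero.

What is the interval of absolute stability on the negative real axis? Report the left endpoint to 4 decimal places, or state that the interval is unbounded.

Set f=λy, z=hλ:
  k1=λy_n ⇒ h·k1=z·y_n;  k2=λ(1+4/5z)y_n ⇒ h·k2=z(1+4/5z)y_n
  y_{n+1}/y_n = 1 + 1/3z + 2/3z(1+4/5z) = 1 + z + 8/15z²
  Hence R(z) = 1 + z + 8/15z².

Solve |R(x)|<1 on ℝ⁻.
x=-1.3: |R|=0.6013
R=1: x+8/15x²=0 ⇒ x=−15/8=-1.8750; min R=1−1/(4·8/15)=0.5312>−1
Confirm numerically:
  x=-1.789: |R|=0.91794 <1
  x=-1.680: |R|=0.82528 <1
  x=-1.311: |R|=0.60565 <1
  x=-1.169: |R|=0.55983 <1
  x=-2.425: |R|=1.71133 >1
  x=-2.048: |R|=1.18896 >1
Interval (-1.8750, 0).

z∈(-1.8750,0).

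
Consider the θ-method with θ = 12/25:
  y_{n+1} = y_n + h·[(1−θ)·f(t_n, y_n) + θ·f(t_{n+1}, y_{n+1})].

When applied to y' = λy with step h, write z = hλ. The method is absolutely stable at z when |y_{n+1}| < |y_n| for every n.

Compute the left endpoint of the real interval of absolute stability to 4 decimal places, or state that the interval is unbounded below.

Test eqn y'=λy, z=hλ:
  y_{n+1} = y_n + z·[13/25·y_n + 12/25·y_{n+1}] ⇒ (1 − 12/25z)y_{n+1} = (1 + 13/25z)y_n
  so R(z) = (1 + 13/25z)/(1 − 12/25z).

Solve |R(x)|<1 on ℝ⁻.
x=-0.71: |R|=0.4705
R=−1: 1+13/25x = −1+12/25x ⇒ -1/25x=2 ⇒ x=2/(-1/25)=-50.0000
Confirm numerically:
  x=-48.464: |R|=0.99747 <1
  x=-46.855: |R|=0.99464 <1
  x=-32.750: |R|=0.95873 <1
  x=-32.349: |R|=0.95728 <1
  x=-50.532: |R|=1.00084 >1
  x=-50.330: |R|=1.00052 >1
Interval (-50.0000, 0).

left endpoint -50.0000.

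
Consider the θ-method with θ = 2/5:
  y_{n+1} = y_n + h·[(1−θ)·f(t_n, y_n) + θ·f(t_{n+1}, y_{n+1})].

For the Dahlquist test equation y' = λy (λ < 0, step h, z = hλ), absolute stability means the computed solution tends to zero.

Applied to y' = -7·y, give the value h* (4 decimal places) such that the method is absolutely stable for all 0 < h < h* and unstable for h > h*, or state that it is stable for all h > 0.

On y'=λy, z=hλ:
  y_{n+1} = y_n + z·[3/5·y_n + 2/5·y_{n+1}] ⇒ (1 − 2/5z)y_{n+1} = (1 + 3/5z)y_n
  Hence R(z) = (1 + 3/5z)/(1 − 2/5z).

Find x<0 with |R(x)|<1.
x=-0.66: |R|=0.4778
R=−1: 1+3/5x = −1+2/5x ⇒ -1/5x=2 ⇒ x=2/(-1/5)=-10.0000
Confirm numerically:
  x=-9.598: |R|=0.98339 <1
  x=-9.200: |R|=0.96581 <1
  x=-8.567: |R|=0.93526 <1
  x=-4.362: |R|=0.58919 <1
  x=-10.584: |R|=1.02232 >1
  x=-10.447: |R|=1.01726 >1
  x=-10.369: |R|=1.01434 >1
Interval (-10.0000, 0).

(-10.0000,0); λ=-7 ⇒ h* = (10)/7 = 1.4286.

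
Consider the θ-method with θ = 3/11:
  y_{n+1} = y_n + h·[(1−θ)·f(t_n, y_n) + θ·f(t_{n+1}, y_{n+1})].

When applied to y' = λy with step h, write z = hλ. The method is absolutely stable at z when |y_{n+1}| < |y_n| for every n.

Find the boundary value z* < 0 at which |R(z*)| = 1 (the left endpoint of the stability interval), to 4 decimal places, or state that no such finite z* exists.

left endpoint -4.4000.

On y'=λy, z=hλ:
  y_{n+1} = y_n + z·[8/11·y_n + 3/11·y_{n+1}] ⇒ (1 − 3/11z)y_{n+1} = (1 + 8/11z)y_n
  Hence R(z) = (1 + 8/11z)/(1 − 3/11z).

Solve |R(x)|<1 on ℝ⁻.
x=-1.64: |R|=0.1332
R=−1: 1+8/11x = −1+3/11x ⇒ -5/11x=2 ⇒ x=2/(-5/11)=-4.4000
Confirm numerically:
  x=-4.324: |R|=0.98415 <1
  x=-4.191: |R|=0.95567 <1
  x=-2.203: |R|=0.37617 <1
  x=-2.062: |R|=0.31980 <1
  x=-4.895: |R|=1.09636 >1
  x=-4.780: |R|=1.07498 >1
  x=-4.655: |R|=1.05107 >1
So |R|<1 on (-4.4000, 0).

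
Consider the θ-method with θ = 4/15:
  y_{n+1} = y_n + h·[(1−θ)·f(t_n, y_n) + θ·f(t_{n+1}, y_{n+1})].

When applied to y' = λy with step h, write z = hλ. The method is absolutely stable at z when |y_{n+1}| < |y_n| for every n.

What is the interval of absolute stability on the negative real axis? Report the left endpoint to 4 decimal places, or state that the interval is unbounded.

(-4.2857, 0).

Test eqn y'=λy, z=hλ:
  y_{n+1} = y_n + z·[11/15·y_n + 4/15·y_{n+1}] ⇒ (1 − 4/15z)y_{n+1} = (1 + 11/15z)y_n
  Hence R(z) = (1 + 11/15z)/(1 − 4/15z).

Solve |R(x)|<1 on ℝ⁻.
x=-1.56: |R|=0.1017
R=−1: 1+11/15x = −1+4/15x ⇒ -7/15x=2 ⇒ x=2/(-7/15)=-4.2857
Confirm numerically:
  x=-3.204: |R|=0.72778 <1
  x=-3.126: |R|=0.70484 <1
  x=-2.832: |R|=0.61349 <1
  x=-2.420: |R|=0.47083 <1
  x=-4.580: |R|=1.06182 >1
  x=-4.399: |R|=1.02433 >1
Interval (-4.2857, 0).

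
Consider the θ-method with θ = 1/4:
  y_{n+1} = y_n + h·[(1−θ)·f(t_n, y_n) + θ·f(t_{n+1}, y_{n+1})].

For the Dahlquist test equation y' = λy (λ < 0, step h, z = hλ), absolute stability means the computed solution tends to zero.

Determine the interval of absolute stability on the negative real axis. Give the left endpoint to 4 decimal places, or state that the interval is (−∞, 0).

(-4.0000, 0).

Test eqn y'=λy, z=hλ:
  y_{n+1} = y_n + z·[3/4·y_n + 1/4·y_{n+1}] ⇒ (1 − 1/4z)y_{n+1} = (1 + 3/4z)y_n
  Hence R(z) = (1 + 3/4z)/(1 − 1/4z).

Solve |R(x)|<1 on ℝ⁻.
x=-1.72: |R|=0.2028
R=−1: 1+3/4x = −1+1/4x ⇒ -1/2x=2 ⇒ x=2/(-1/2)=-4.0000
Confirm numerically:
  x=-2.551: |R|=0.55762 <1
  x=-1.916: |R|=0.29547 <1
  x=-1.604: |R|=0.14490 <1
  x=-4.520: |R|=1.12207 >1
  x=-4.168: |R|=1.04114 >1
  x=-4.122: |R|=1.03004 >1
Interval (-4.0000, 0).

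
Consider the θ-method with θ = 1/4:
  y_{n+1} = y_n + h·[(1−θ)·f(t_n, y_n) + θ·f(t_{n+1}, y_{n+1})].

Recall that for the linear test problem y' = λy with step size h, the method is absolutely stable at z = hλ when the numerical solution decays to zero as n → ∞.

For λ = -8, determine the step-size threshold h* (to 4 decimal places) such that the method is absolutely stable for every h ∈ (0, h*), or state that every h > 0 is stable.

On y'=λy, z=hλ:
  y_{n+1} = y_n + z·[3/4·y_n + 1/4·y_{n+1}] ⇒ (1 − 1/4z)y_{n+1} = (1 + 3/4z)y_n
  R(z) = (1 + 3/4z)/(1 − 1/4z).

Solve |R(x)|<1 on ℝ⁻.
x=-1.79: |R|=0.2366
R=−1: 1+3/4x = −1+1/4x ⇒ -1/2x=2 ⇒ x=2/(-1/2)=-4.0000
Confirm numerically:
  x=-3.876: |R|=0.96851 <1
  x=-3.757: |R|=0.93735 <1
  x=-2.246: |R|=0.43836 <1
  x=-4.473: |R|=1.11165 >1
  x=-4.469: |R|=1.11076 >1
So |R|<1 on (-4.0000, 0).

(-4.0000,0); λ=-8 ⇒ h* = (4)/8 = 0.5000.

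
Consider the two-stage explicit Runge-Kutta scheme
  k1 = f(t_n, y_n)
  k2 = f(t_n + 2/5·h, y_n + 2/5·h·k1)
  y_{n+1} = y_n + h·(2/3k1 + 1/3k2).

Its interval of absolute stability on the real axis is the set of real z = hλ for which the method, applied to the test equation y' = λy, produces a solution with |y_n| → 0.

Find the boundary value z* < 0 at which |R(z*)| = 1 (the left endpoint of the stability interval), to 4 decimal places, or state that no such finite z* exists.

left endpoint -7.5000.

On y'=λy, z=hλ:
  k1=λy_n ⇒ h·k1=z·y_n;  k2=λ(1+2/5z)y_n ⇒ h·k2=z(1+2/5z)y_n
  y_{n+1}/y_n = 1 + 2/3z + 1/3z(1+2/5z) = 1 + z + 2/15z²
  so R(z) = 1 + z + 2/15z².

Find x<0 with |R(x)|<1.
x=-0.66: |R|=0.3981
R=1: x+2/15x²=0 ⇒ x=−15/2=-7.5000; min R=1−1/(4·2/15)=-0.8750>−1
Confirm numerically:
  x=-7.429: |R|=0.92967 <1
  x=-5.992: |R|=0.20479 <1
  x=-4.916: |R|=0.69373 <1
  x=-7.863: |R|=1.38057 >1
  x=-7.788: |R|=1.29906 >1
Interval (-7.5000, 0).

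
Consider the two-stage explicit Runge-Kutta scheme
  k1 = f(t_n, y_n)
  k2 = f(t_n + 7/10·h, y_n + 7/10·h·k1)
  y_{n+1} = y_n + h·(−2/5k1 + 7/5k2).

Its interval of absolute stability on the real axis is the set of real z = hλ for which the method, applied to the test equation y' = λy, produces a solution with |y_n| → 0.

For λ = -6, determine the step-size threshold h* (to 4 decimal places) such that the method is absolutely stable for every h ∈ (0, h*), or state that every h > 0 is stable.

(-1.0204,0); λ=-6 ⇒ h* = (50/49)/6 = 0.1701.

Test eqn y'=λy, z=hλ:
  k1=λy_n ⇒ h·k1=z·y_n;  k2=λ(1+7/10z)y_n ⇒ h·k2=z(1+7/10z)y_n
  y_{n+1}/y_n = 1 − 2/5z + 7/5z(1+7/10z) = 1 + z + 49/50z²
  Hence R(z) = 1 + z + 49/50z².

Find x<0 with |R(x)|<1.
x=-1.02: |R|=0.9996
R=1: x+49/50x²=0 ⇒ x=−50/49=-1.0204; min R=1−1/(4·49/50)=0.7449>−1
Confirm numerically:
  x=-0.850: |R|=0.85805 <1
  x=-0.783: |R|=0.81783 <1
  x=-0.733: |R|=0.79354 <1
  x=-0.647: |R|=0.76324 <1
  x=-1.248: |R|=1.27835 >1
  x=-1.236: |R|=1.26114 >1
  x=-1.233: |R|=1.25688 >1
Interval (-1.0204, 0).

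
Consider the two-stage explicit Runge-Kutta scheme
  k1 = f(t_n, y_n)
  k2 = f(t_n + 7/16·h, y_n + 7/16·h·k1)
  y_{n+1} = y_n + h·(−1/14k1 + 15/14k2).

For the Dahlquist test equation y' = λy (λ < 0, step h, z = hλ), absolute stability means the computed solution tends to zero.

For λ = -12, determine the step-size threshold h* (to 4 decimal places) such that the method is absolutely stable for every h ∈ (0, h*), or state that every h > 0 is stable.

(-2.1333,0); λ=-12 ⇒ h* = (32/15)/12 = 0.1778.

Test eqn y'=λy, z=hλ:
  k1=λy_n ⇒ h·k1=z·y_n;  k2=λ(1+7/16z)y_n ⇒ h·k2=z(1+7/16z)y_n
  y_{n+1}/y_n = 1 − 1/14z + 15/14z(1+7/16z) = 1 + z + 15/32z²
  Hence R(z) = 1 + z + 15/32z².

Need |R(x)|<1, x<0.
x=-1.18: |R|=0.4727
R=1: x+15/32x²=0 ⇒ x=−32/15=-2.1333; min R=1−1/(4·15/32)=0.4667>−1
Confirm numerically:
  x=-2.066: |R|=0.93479 <1
  x=-2.062: |R|=0.93105 <1
  x=-1.566: |R|=0.58354 <1
  x=-2.708: |R|=1.72947 >1
  x=-2.388: |R|=1.28507 >1
  x=-2.343: |R|=1.23027 >1
Stable set (-2.1333, 0).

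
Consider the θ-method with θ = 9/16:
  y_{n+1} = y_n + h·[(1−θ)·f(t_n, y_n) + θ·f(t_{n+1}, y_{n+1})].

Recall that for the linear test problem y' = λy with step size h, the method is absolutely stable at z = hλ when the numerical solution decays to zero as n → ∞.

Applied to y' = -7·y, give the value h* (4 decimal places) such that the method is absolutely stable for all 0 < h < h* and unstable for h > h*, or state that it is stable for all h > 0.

Test eqn y'=λy, z=hλ:
  y_{n+1} = y_n + z·[7/16·y_n + 9/16·y_{n+1}] ⇒ (1 − 9/16z)y_{n+1} = (1 + 7/16z)y_n
  so R(z) = (1 + 7/16z)/(1 − 9/16z).

Find x<0 with |R(x)|<1.
x=-1.44: |R|=0.2044
x=-2: |R|=0.0588
x=-10: |R|=0.5094
x=-100: |R|=0.7467
θ=9/16≥1/2 ⇒ |1+7/16x|<|1−9/16x| ∀x<0 ⇒ stable on all of ℝ⁻.

(−∞, 0) — no finite endpoint. Any h>0 works for λ=-7.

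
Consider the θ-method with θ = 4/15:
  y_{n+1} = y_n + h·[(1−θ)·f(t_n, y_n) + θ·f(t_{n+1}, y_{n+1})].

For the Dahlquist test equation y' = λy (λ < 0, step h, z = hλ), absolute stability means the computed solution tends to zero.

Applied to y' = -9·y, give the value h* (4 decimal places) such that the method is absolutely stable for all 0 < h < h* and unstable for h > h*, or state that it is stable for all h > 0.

Test eqn y'=λy, z=hλ:
  y_{n+1} = y_n + z·[11/15·y_n + 4/15·y_{n+1}] ⇒ (1 − 4/15z)y_{n+1} = (1 + 11/15z)y_n
  so R(z) = (1 + 11/15z)/(1 − 4/15z).

Find x<0 with |R(x)|<1.
x=-1.32: |R|=0.0237
R=−1: 1+11/15x = −1+4/15x ⇒ -7/15x=2 ⇒ x=2/(-7/15)=-4.2857
Confirm numerically:
  x=-3.271: |R|=0.74708 <1
  x=-3.183: |R|=0.72166 <1
  x=-2.954: |R|=0.65237 <1
  x=-4.614: |R|=1.06869 >1
  x=-4.372: |R|=1.01859 >1
Stable set (-4.2857, 0).

(-4.2857,0); λ=-9 ⇒ h* = (30/7)/9 = 0.4762.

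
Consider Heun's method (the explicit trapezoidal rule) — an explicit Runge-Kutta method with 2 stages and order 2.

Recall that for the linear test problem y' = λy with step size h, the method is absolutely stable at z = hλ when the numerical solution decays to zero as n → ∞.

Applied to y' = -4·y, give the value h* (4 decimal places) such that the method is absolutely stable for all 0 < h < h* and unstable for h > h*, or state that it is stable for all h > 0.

(-2.0000,0); λ=-4 ⇒ h* = 0.5000.

Set f=λy, z=hλ:
  order 2, 2-stage ⇒ R(z)=1+z+z^2/2
  (e.g. R(-1.67)=0.72445, |R|=0.72445)

Solve |R(x)|<1 on ℝ⁻.
x=-1.67: |R|=0.7244
|R(-2.31)|=1.3580 |R(-1.55)|=0.6513 |R(-0.76)|=0.5288
Bisect:
  x_lo=-2.5003 |R|=1.6255  x_hi=-0.3676 |R|=0.7000
  mid=-1.43395 |R|=0.59416 →hi
  mid=-1.96713 |R|=0.96767 →hi
  mid=-2.23372 |R|=1.26103 →lo
  mid=-2.10043 |R|=1.10547 →lo
  mid=-2.03378 |R|=1.03435 →lo
  mid=-2.00046 |R|=1.00046 →lo
  mid=-1.98379 |R|=0.98393 →hi
  mid=-1.99212 |R|=0.99216 →hi
  ...
  [-2.00007,-1.99993] ⇒ x*=-2.0000
Interval (-2.0000, 0).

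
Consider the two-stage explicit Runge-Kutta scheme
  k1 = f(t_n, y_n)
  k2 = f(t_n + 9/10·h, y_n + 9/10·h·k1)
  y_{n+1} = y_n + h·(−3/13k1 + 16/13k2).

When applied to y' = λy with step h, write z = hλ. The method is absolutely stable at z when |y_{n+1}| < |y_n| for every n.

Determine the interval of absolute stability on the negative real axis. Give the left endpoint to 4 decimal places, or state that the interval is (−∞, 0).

Set f=λy, z=hλ:
  k1=λy_n ⇒ h·k1=z·y_n;  k2=λ(1+9/10z)y_n ⇒ h·k2=z(1+9/10z)y_n
  y_{n+1}/y_n = 1 − 3/13z + 16/13z(1+9/10z) = 1 + z + 72/65z²
  Hence R(z) = 1 + z + 72/65z².

Boundary: |R(x)|=1, x<0.
x=-0.31: |R|=0.7964
R=1: x+72/65x²=0 ⇒ x=−65/72=-0.9028; min R=1−1/(4·72/65)=0.7743>−1
Confirm numerically:
  x=-0.790: |R|=0.90131 <1
  x=-0.767: |R|=0.88464 <1
  x=-0.399: |R|=0.77735 <1
  x=-1.491: |R|=1.97149 >1
  x=-1.426: |R|=1.82647 >1
  x=-1.336: |R|=1.64112 >1
Interval (-0.9028, 0).

z∈(-0.9028,0).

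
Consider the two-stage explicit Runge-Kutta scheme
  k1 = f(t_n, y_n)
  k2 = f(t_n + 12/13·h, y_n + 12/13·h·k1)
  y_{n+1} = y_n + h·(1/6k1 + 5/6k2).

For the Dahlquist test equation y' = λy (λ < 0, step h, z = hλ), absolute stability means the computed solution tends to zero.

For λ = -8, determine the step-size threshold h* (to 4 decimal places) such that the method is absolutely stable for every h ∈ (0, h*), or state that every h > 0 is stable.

(-1.3000,0); λ=-8 ⇒ h* = (13/10)/8 = 0.1625.

On y'=λy, z=hλ:
  k1=λy_n ⇒ h·k1=z·y_n;  k2=λ(1+12/13z)y_n ⇒ h·k2=z(1+12/13z)y_n
  y_{n+1}/y_n = 1 + 1/6z + 5/6z(1+12/13z) = 1 + z + 10/13z²
  Hence R(z) = 1 + z + 10/13z².

Boundary: |R(x)|=1, x<0.
x=-0.96: |R|=0.7489
R=1: x+10/13x²=0 ⇒ x=−13/10=-1.3000; min R=1−1/(4·10/13)=0.6750>−1
Confirm numerically:
  x=-1.111: |R|=0.83848 <1
  x=-1.029: |R|=0.78549 <1
  x=-0.996: |R|=0.76709 <1
  x=-1.714: |R|=1.54584 >1
  x=-1.697: |R|=1.51824 >1
  x=-1.500: |R|=1.23077 >1
So |R|<1 on (-1.3000, 0).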